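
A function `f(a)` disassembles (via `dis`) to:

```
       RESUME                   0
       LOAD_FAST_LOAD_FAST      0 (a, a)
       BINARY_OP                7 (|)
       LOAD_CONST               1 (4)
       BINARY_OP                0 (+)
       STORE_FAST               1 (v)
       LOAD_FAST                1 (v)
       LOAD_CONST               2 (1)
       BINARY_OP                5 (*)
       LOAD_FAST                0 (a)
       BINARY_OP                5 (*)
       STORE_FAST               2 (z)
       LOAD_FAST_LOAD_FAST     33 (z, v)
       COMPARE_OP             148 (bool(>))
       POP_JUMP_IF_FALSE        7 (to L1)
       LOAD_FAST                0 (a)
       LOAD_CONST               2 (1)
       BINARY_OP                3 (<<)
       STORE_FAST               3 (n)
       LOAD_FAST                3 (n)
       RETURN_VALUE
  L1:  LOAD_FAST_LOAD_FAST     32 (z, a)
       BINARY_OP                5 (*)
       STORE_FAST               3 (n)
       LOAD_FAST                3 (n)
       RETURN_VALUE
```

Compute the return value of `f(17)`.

LOAD_FAST_LOAD_FAST a,a → push 17,17. Stack: [17, 17]
BINARY_OP | → 17 | 17 = 17. Stack: [17]
LOAD_CONST → push 4. Stack: [17, 4]
BINARY_OP + → 17 + 4 = 21. Stack: [21]
STORE_FAST v → v=21. Stack: []
LOAD_FAST v → push 21. Stack: [21]
LOAD_CONST → push 1. Stack: [21, 1]
BINARY_OP * → 21 * 1 = 21. Stack: [21]
LOAD_FAST a → push 17. Stack: [21, 17]
BINARY_OP * → 21 * 17 = 357. Stack: [357]
STORE_FAST z → z=357. Stack: []
LOAD_FAST_LOAD_FAST z,v → push 357,21. Stack: [357, 21]
COMPARE_OP bool(>) → 357 vs 21 = True. Stack: [True]
POP_JUMP_IF_FALSE → pop True; no jump. Stack: []
LOAD_FAST a → push 17. Stack: [17]
LOAD_CONST → push 1. Stack: [17, 1]
BINARY_OP << → 17 << 1 = 34. Stack: [34]
STORE_FAST n → n=34. Stack: []
LOAD_FAST n → push 34. Stack: [34]
RETURN_VALUE → return 34.

34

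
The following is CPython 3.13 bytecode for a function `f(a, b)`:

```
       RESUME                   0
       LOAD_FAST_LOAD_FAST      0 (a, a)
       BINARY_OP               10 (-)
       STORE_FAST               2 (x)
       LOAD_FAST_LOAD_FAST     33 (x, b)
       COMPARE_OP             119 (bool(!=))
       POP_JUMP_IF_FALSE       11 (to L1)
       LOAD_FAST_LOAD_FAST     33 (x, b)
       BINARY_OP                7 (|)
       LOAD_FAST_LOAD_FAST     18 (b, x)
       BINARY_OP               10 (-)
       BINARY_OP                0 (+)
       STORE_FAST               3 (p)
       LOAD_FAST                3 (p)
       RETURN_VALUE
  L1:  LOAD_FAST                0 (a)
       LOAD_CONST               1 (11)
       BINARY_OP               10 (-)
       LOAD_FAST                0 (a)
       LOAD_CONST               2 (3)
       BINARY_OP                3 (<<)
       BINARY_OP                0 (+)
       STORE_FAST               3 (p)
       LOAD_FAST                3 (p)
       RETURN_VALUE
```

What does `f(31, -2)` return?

-4

LOAD_FAST_LOAD_FAST a,a → push 31,31. Stack: [31, 31]
BINARY_OP - → 31 - 31 = 0. Stack: [0]
STORE_FAST x → x=0. Stack: []
LOAD_FAST_LOAD_FAST x,b → push 0,-2. Stack: [0, -2]
COMPARE_OP bool(!=) → 0 vs -2 = True. Stack: [True]
POP_JUMP_IF_FALSE → pop True; no jump. Stack: []
LOAD_FAST_LOAD_FAST x,b → push 0,-2. Stack: [0, -2]
BINARY_OP | → 0 | -2 = -2. Stack: [-2]
LOAD_FAST_LOAD_FAST b,x → push -2,0. Stack: [-2, -2, 0]
BINARY_OP - → -2 - 0 = -2. Stack: [-2, -2]
BINARY_OP + → -2 + -2 = -4. Stack: [-4]
STORE_FAST p → p=-4. Stack: []
LOAD_FAST p → push -4. Stack: [-4]
RETURN_VALUE → return -4.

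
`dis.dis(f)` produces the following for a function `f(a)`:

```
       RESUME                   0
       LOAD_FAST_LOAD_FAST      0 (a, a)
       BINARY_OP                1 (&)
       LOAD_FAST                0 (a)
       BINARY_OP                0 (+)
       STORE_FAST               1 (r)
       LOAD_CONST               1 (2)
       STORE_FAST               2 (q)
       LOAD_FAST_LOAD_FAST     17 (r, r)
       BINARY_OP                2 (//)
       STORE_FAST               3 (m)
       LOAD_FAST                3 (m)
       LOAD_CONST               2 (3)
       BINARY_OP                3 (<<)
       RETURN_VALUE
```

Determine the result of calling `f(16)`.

LOAD_FAST_LOAD_FAST a,a → push 16,16. Stack: [16, 16]
BINARY_OP & → 16 & 16 = 16. Stack: [16]
LOAD_FAST a → push 16. Stack: [16, 16]
BINARY_OP + → 16 + 16 = 32. Stack: [32]
STORE_FAST r → r=32. Stack: []
LOAD_CONST → push 2. Stack: [2]
STORE_FAST q → q=2. Stack: []
LOAD_FAST_LOAD_FAST r,r → push 32,32. Stack: [32, 32]
BINARY_OP // → 32 // 32 = 1. Stack: [1]
STORE_FAST m → m=1. Stack: []
LOAD_FAST m → push 1. Stack: [1]
LOAD_CONST → push 3. Stack: [1, 3]
BINARY_OP << → 1 << 3 = 8. Stack: [8]
RETURN_VALUE → return 8.

8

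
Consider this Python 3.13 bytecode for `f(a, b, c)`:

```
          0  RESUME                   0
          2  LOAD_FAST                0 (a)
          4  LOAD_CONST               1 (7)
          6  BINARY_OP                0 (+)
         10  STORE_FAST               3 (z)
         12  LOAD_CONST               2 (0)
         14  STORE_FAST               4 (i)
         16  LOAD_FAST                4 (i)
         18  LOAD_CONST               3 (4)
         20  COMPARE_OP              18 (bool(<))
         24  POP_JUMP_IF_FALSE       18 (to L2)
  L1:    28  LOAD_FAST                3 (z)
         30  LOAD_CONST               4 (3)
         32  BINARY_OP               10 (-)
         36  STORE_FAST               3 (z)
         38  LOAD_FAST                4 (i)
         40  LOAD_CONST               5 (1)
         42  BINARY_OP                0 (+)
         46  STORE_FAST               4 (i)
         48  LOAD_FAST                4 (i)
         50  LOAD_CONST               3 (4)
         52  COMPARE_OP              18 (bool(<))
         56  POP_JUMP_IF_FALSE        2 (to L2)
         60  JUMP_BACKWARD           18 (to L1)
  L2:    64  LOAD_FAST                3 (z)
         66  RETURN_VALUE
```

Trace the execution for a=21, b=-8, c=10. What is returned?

16

LOAD_FAST a → push 21. Stack: [21]
LOAD_CONST → push 7. Stack: [21, 7]
BINARY_OP + → 21 + 7 = 28. Stack: [28]
STORE_FAST z → z=28. Stack: []
LOAD_CONST → push 0. Stack: [0]
STORE_FAST i → i=0. Stack: []
LOAD_FAST i → push 0. Stack: [0]
LOAD_CONST → push 4. Stack: [0, 4]
COMPARE_OP bool(<) → 0 vs 4 = True. Stack: [True]
POP_JUMP_IF_FALSE → pop True; no jump. Stack: []
LOAD_FAST z → push 28. Stack: [28]
LOAD_CONST → push 3. Stack: [28, 3]
BINARY_OP - → 28 - 3 = 25. Stack: [25]
STORE_FAST z → z=25. Stack: []
LOAD_FAST i → push 0. Stack: [0]
LOAD_CONST → push 1. Stack: [0, 1]
BINARY_OP + → 0 + 1 = 1. Stack: [1]
STORE_FAST i → i=1. Stack: []
LOAD_FAST i → push 1. Stack: [1]
LOAD_CONST → push 4. Stack: [1, 4]
COMPARE_OP bool(<) → 1 vs 4 = True. Stack: [True]
POP_JUMP_IF_FALSE → pop True; no jump. Stack: []
LOAD_FAST z → push 25. Stack: [25]
LOAD_CONST → push 3. Stack: [25, 3]
BINARY_OP - → 25 - 3 = 22. Stack: [22]
STORE_FAST z → z=22. Stack: []
LOAD_FAST i → push 1. Stack: [1]
LOAD_CONST → push 1. Stack: [1, 1]
BINARY_OP + → 1 + 1 = 2. Stack: [2]
STORE_FAST i → i=2. Stack: []
LOAD_FAST i → push 2. Stack: [2]
LOAD_CONST → push 4. Stack: [2, 4]
COMPARE_OP bool(<) → 2 vs 4 = True. Stack: [True]
POP_JUMP_IF_FALSE → pop True; no jump. Stack: []
LOAD_FAST z → push 22. Stack: [22]
LOAD_CONST → push 3. Stack: [22, 3]
BINARY_OP - → 22 - 3 = 19. Stack: [19]
STORE_FAST z → z=19. Stack: []
LOAD_FAST i → push 2. Stack: [2]
LOAD_CONST → push 1. Stack: [2, 1]
BINARY_OP + → 2 + 1 = 3. Stack: [3]
STORE_FAST i → i=3. Stack: []
LOAD_FAST i → push 3. Stack: [3]
LOAD_CONST → push 4. Stack: [3, 4]
COMPARE_OP bool(<) → 3 vs 4 = True. Stack: [True]
POP_JUMP_IF_FALSE → pop True; no jump. Stack: []
LOAD_FAST z → push 19. Stack: [19]
LOAD_CONST → push 3. Stack: [19, 3]
BINARY_OP - → 19 - 3 = 16. Stack: [16]
STORE_FAST z → z=16. Stack: []
LOAD_FAST i → push 3. Stack: [3]
LOAD_CONST → push 1. Stack: [3, 1]
BINARY_OP + → 3 + 1 = 4. Stack: [4]
STORE_FAST i → i=4. Stack: []
LOAD_FAST i → push 4. Stack: [4]
LOAD_CONST → push 4. Stack: [4, 4]
COMPARE_OP bool(<) → 4 vs 4 = False. Stack: [False]
POP_JUMP_IF_FALSE → pop False; jump. Stack: []
LOAD_FAST z → push 16. Stack: [16]
RETURN_VALUE → return 16.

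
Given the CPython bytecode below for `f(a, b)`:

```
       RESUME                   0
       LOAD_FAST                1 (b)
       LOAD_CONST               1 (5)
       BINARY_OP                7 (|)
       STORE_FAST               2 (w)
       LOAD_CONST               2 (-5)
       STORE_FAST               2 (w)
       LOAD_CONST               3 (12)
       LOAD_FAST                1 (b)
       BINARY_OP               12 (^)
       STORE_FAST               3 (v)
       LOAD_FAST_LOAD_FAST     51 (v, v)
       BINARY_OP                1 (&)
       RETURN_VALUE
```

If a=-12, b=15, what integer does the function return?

LOAD_FAST b → push 15. Stack: [15]
LOAD_CONST → push 5. Stack: [15, 5]
BINARY_OP | → 15 | 5 = 15. Stack: [15]
STORE_FAST w → w=15. Stack: []
LOAD_CONST → push -5. Stack: [-5]
STORE_FAST w → w=-5. Stack: []
LOAD_CONST → push 12. Stack: [12]
LOAD_FAST b → push 15. Stack: [12, 15]
BINARY_OP ^ → 12 ^ 15 = 3. Stack: [3]
STORE_FAST v → v=3. Stack: []
LOAD_FAST_LOAD_FAST v,v → push 3,3. Stack: [3, 3]
BINARY_OP & → 3 & 3 = 3. Stack: [3]
RETURN_VALUE → return 3.

3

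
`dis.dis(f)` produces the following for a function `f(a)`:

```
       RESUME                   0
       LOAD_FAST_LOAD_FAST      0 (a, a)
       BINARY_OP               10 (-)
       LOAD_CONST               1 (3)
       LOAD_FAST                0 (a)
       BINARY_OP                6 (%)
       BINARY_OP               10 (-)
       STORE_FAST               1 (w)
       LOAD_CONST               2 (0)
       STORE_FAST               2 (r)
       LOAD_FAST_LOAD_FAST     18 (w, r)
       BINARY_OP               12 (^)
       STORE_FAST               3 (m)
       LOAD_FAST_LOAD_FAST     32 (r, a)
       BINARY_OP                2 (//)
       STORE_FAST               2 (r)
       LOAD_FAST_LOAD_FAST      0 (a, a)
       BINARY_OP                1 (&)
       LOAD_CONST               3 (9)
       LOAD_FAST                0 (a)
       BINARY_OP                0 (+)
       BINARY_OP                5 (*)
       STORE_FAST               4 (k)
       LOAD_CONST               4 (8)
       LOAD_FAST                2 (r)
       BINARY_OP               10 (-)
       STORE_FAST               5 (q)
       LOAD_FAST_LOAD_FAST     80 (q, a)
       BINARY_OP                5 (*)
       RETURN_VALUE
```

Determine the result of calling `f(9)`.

LOAD_FAST_LOAD_FAST a,a → push 9,9. Stack: [9, 9]
BINARY_OP - → 9 - 9 = 0. Stack: [0]
LOAD_CONST → push 3. Stack: [0, 3]
LOAD_FAST a → push 9. Stack: [0, 3, 9]
BINARY_OP % → 3 % 9 = 3. Stack: [0, 3]
BINARY_OP - → 0 - 3 = -3. Stack: [-3]
STORE_FAST w → w=-3. Stack: []
LOAD_CONST → push 0. Stack: [0]
STORE_FAST r → r=0. Stack: []
LOAD_FAST_LOAD_FAST w,r → push -3,0. Stack: [-3, 0]
BINARY_OP ^ → -3 ^ 0 = -3. Stack: [-3]
STORE_FAST m → m=-3. Stack: []
LOAD_FAST_LOAD_FAST r,a → push 0,9. Stack: [0, 9]
BINARY_OP // → 0 // 9 = 0. Stack: [0]
STORE_FAST r → r=0. Stack: []
LOAD_FAST_LOAD_FAST a,a → push 9,9. Stack: [9, 9]
BINARY_OP & → 9 & 9 = 9. Stack: [9]
LOAD_CONST → push 9. Stack: [9, 9]
LOAD_FAST a → push 9. Stack: [9, 9, 9]
BINARY_OP + → 9 + 9 = 18. Stack: [9, 18]
BINARY_OP * → 9 * 18 = 162. Stack: [162]
STORE_FAST k → k=162. Stack: []
LOAD_CONST → push 8. Stack: [8]
LOAD_FAST r → push 0. Stack: [8, 0]
BINARY_OP - → 8 - 0 = 8. Stack: [8]
STORE_FAST q → q=8. Stack: []
LOAD_FAST_LOAD_FAST q,a → push 8,9. Stack: [8, 9]
BINARY_OP * → 8 * 9 = 72. Stack: [72]
RETURN_VALUE → return 72.

72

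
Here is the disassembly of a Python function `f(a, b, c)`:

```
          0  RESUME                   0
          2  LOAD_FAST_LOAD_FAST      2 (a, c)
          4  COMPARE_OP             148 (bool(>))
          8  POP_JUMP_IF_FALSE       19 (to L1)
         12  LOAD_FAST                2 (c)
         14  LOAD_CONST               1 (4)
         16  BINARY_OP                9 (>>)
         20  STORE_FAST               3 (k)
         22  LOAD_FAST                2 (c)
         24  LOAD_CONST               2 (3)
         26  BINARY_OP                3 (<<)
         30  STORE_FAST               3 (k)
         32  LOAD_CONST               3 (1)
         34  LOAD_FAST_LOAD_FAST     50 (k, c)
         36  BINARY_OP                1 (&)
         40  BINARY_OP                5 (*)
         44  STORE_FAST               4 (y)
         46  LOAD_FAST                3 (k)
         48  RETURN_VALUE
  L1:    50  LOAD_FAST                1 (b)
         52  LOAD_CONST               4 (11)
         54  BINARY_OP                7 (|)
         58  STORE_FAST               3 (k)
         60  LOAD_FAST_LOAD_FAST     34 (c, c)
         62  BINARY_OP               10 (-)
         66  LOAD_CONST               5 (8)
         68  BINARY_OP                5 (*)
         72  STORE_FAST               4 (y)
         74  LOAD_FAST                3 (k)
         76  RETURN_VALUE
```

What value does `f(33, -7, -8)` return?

LOAD_FAST_LOAD_FAST a,c → push 33,-8. Stack: [33, -8]
COMPARE_OP bool(>) → 33 vs -8 = True. Stack: [True]
POP_JUMP_IF_FALSE → pop True; no jump. Stack: []
LOAD_FAST c → push -8. Stack: [-8]
LOAD_CONST → push 4. Stack: [-8, 4]
BINARY_OP >> → -8 >> 4 = -1. Stack: [-1]
STORE_FAST k → k=-1. Stack: []
LOAD_FAST c → push -8. Stack: [-8]
LOAD_CONST → push 3. Stack: [-8, 3]
BINARY_OP << → -8 << 3 = -64. Stack: [-64]
STORE_FAST k → k=-64. Stack: []
LOAD_CONST → push 1. Stack: [1]
LOAD_FAST_LOAD_FAST k,c → push -64,-8. Stack: [1, -64, -8]
BINARY_OP & → -64 & -8 = -64. Stack: [1, -64]
BINARY_OP * → 1 * -64 = -64. Stack: [-64]
STORE_FAST y → y=-64. Stack: []
LOAD_FAST k → push -64. Stack: [-64]
RETURN_VALUE → return -64.

-64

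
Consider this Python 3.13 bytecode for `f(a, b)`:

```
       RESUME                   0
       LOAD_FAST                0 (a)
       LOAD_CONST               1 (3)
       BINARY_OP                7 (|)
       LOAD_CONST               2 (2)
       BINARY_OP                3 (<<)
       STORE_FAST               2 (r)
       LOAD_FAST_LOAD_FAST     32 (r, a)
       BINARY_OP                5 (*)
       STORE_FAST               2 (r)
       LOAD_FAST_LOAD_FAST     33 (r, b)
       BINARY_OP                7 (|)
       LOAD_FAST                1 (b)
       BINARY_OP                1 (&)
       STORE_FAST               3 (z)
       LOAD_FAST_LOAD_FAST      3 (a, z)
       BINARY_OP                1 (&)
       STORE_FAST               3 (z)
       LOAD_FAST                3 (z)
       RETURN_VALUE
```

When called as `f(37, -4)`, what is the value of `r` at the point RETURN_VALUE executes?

5772

LOAD_FAST a → push 37. Stack: [37]
LOAD_CONST → push 3. Stack: [37, 3]
BINARY_OP | → 37 | 3 = 39. Stack: [39]
LOAD_CONST → push 2. Stack: [39, 2]
BINARY_OP << → 39 << 2 = 156. Stack: [156]
STORE_FAST r → r=156. Stack: []
LOAD_FAST_LOAD_FAST r,a → push 156,37. Stack: [156, 37]
BINARY_OP * → 156 * 37 = 5772. Stack: [5772]
STORE_FAST r → r=5772. Stack: []
LOAD_FAST_LOAD_FAST r,b → push 5772,-4. Stack: [5772, -4]
BINARY_OP | → 5772 | -4 = -4. Stack: [-4]
LOAD_FAST b → push -4. Stack: [-4, -4]
BINARY_OP & → -4 & -4 = -4. Stack: [-4]
STORE_FAST z → z=-4. Stack: []
LOAD_FAST_LOAD_FAST a,z → push 37,-4. Stack: [37, -4]
BINARY_OP & → 37 & -4 = 36. Stack: [36]
STORE_FAST z → z=36. Stack: []
LOAD_FAST z → push 36. Stack: [36]
RETURN_VALUE → return 36.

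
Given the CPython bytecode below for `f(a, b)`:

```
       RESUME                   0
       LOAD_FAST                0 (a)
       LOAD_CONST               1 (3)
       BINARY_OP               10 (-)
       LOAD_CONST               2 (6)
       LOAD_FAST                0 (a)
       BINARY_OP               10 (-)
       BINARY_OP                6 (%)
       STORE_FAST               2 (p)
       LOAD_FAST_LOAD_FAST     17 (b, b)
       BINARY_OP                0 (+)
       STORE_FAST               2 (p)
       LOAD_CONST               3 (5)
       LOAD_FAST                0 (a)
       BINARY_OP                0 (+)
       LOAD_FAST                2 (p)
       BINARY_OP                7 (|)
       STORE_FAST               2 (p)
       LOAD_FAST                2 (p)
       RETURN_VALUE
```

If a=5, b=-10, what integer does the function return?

-18

LOAD_FAST a → push 5. Stack: [5]
LOAD_CONST → push 3. Stack: [5, 3]
BINARY_OP - → 5 - 3 = 2. Stack: [2]
LOAD_CONST → push 6. Stack: [2, 6]
LOAD_FAST a → push 5. Stack: [2, 6, 5]
BINARY_OP - → 6 - 5 = 1. Stack: [2, 1]
BINARY_OP % → 2 % 1 = 0. Stack: [0]
STORE_FAST p → p=0. Stack: []
LOAD_FAST_LOAD_FAST b,b → push -10,-10. Stack: [-10, -10]
BINARY_OP + → -10 + -10 = -20. Stack: [-20]
STORE_FAST p → p=-20. Stack: []
LOAD_CONST → push 5. Stack: [5]
LOAD_FAST a → push 5. Stack: [5, 5]
BINARY_OP + → 5 + 5 = 10. Stack: [10]
LOAD_FAST p → push -20. Stack: [10, -20]
BINARY_OP | → 10 | -20 = -18. Stack: [-18]
STORE_FAST p → p=-18. Stack: []
LOAD_FAST p → push -18. Stack: [-18]
RETURN_VALUE → return -18.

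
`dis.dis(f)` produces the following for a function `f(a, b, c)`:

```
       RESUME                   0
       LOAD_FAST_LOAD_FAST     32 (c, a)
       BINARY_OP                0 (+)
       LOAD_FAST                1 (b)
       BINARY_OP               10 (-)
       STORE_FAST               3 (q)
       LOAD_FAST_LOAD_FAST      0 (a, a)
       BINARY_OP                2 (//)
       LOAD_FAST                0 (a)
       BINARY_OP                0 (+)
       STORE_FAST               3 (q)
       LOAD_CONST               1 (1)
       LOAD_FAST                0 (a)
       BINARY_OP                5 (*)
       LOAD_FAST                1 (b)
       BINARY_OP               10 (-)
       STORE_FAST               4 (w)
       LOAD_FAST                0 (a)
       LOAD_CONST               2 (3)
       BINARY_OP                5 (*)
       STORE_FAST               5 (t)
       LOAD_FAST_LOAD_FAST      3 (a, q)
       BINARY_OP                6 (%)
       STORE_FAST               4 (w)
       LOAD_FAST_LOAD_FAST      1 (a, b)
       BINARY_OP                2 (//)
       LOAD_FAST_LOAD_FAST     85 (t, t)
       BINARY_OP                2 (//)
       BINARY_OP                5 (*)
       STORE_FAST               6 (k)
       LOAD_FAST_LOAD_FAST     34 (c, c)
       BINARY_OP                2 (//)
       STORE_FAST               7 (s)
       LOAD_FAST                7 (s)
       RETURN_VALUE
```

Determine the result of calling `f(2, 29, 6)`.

1

LOAD_FAST_LOAD_FAST c,a → push 6,2. Stack: [6, 2]
BINARY_OP + → 6 + 2 = 8. Stack: [8]
LOAD_FAST b → push 29. Stack: [8, 29]
BINARY_OP - → 8 - 29 = -21. Stack: [-21]
STORE_FAST q → q=-21. Stack: []
LOAD_FAST_LOAD_FAST a,a → push 2,2. Stack: [2, 2]
BINARY_OP // → 2 // 2 = 1. Stack: [1]
LOAD_FAST a → push 2. Stack: [1, 2]
BINARY_OP + → 1 + 2 = 3. Stack: [3]
STORE_FAST q → q=3. Stack: []
LOAD_CONST → push 1. Stack: [1]
LOAD_FAST a → push 2. Stack: [1, 2]
BINARY_OP * → 1 * 2 = 2. Stack: [2]
LOAD_FAST b → push 29. Stack: [2, 29]
BINARY_OP - → 2 - 29 = -27. Stack: [-27]
STORE_FAST w → w=-27. Stack: []
LOAD_FAST a → push 2. Stack: [2]
LOAD_CONST → push 3. Stack: [2, 3]
BINARY_OP * → 2 * 3 = 6. Stack: [6]
STORE_FAST t → t=6. Stack: []
LOAD_FAST_LOAD_FAST a,q → push 2,3. Stack: [2, 3]
BINARY_OP % → 2 % 3 = 2. Stack: [2]
STORE_FAST w → w=2. Stack: []
LOAD_FAST_LOAD_FAST a,b → push 2,29. Stack: [2, 29]
BINARY_OP // → 2 // 29 = 0. Stack: [0]
LOAD_FAST_LOAD_FAST t,t → push 6,6. Stack: [0, 6, 6]
BINARY_OP // → 6 // 6 = 1. Stack: [0, 1]
BINARY_OP * → 0 * 1 = 0. Stack: [0]
STORE_FAST k → k=0. Stack: []
LOAD_FAST_LOAD_FAST c,c → push 6,6. Stack: [6, 6]
BINARY_OP // → 6 // 6 = 1. Stack: [1]
STORE_FAST s → s=1. Stack: []
LOAD_FAST s → push 1. Stack: [1]
RETURN_VALUE → return 1.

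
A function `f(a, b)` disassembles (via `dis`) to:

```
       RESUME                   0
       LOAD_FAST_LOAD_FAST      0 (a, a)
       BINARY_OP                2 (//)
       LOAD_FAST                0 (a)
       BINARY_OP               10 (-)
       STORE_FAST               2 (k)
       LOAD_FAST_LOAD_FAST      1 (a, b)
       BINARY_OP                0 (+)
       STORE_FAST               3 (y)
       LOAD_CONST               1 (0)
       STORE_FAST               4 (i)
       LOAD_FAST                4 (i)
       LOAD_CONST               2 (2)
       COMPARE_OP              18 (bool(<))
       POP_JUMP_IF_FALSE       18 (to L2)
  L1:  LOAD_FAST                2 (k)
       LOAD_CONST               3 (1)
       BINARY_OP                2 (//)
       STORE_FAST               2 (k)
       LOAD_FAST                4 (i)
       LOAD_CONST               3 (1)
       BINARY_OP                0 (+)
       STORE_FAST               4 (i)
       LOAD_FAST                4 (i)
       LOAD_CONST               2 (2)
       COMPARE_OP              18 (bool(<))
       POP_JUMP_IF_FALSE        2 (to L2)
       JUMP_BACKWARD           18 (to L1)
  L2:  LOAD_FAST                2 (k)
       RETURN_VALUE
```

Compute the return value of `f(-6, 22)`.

7

LOAD_FAST_LOAD_FAST a,a → push -6,-6. Stack: [-6, -6]
BINARY_OP // → -6 // -6 = 1. Stack: [1]
LOAD_FAST a → push -6. Stack: [1, -6]
BINARY_OP - → 1 - -6 = 7. Stack: [7]
STORE_FAST k → k=7. Stack: []
LOAD_FAST_LOAD_FAST a,b → push -6,22. Stack: [-6, 22]
BINARY_OP + → -6 + 22 = 16. Stack: [16]
STORE_FAST y → y=16. Stack: []
LOAD_CONST → push 0. Stack: [0]
STORE_FAST i → i=0. Stack: []
LOAD_FAST i → push 0. Stack: [0]
LOAD_CONST → push 2. Stack: [0, 2]
COMPARE_OP bool(<) → 0 vs 2 = True. Stack: [True]
POP_JUMP_IF_FALSE → pop True; no jump. Stack: []
LOAD_FAST k → push 7. Stack: [7]
LOAD_CONST → push 1. Stack: [7, 1]
BINARY_OP // → 7 // 1 = 7. Stack: [7]
STORE_FAST k → k=7. Stack: []
LOAD_FAST i → push 0. Stack: [0]
LOAD_CONST → push 1. Stack: [0, 1]
BINARY_OP + → 0 + 1 = 1. Stack: [1]
STORE_FAST i → i=1. Stack: []
LOAD_FAST i → push 1. Stack: [1]
LOAD_CONST → push 2. Stack: [1, 2]
COMPARE_OP bool(<) → 1 vs 2 = True. Stack: [True]
POP_JUMP_IF_FALSE → pop True; no jump. Stack: []
LOAD_FAST k → push 7. Stack: [7]
LOAD_CONST → push 1. Stack: [7, 1]
BINARY_OP // → 7 // 1 = 7. Stack: [7]
STORE_FAST k → k=7. Stack: []
LOAD_FAST i → push 1. Stack: [1]
LOAD_CONST → push 1. Stack: [1, 1]
BINARY_OP + → 1 + 1 = 2. Stack: [2]
STORE_FAST i → i=2. Stack: []
LOAD_FAST i → push 2. Stack: [2]
LOAD_CONST → push 2. Stack: [2, 2]
COMPARE_OP bool(<) → 2 vs 2 = False. Stack: [False]
POP_JUMP_IF_FALSE → pop False; jump. Stack: []
LOAD_FAST k → push 7. Stack: [7]
RETURN_VALUE → return 7.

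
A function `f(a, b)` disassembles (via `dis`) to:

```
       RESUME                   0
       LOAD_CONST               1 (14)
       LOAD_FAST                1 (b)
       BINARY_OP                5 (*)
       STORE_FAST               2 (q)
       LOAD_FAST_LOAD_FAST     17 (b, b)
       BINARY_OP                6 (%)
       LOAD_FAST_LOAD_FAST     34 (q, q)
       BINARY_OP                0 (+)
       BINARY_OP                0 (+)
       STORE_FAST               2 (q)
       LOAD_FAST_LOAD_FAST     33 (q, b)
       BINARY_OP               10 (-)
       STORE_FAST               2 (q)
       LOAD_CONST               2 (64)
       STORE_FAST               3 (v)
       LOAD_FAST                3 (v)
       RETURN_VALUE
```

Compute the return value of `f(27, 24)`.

64

LOAD_CONST → push 14. Stack: [14]
LOAD_FAST b → push 24. Stack: [14, 24]
BINARY_OP * → 14 * 24 = 336. Stack: [336]
STORE_FAST q → q=336. Stack: []
LOAD_FAST_LOAD_FAST b,b → push 24,24. Stack: [24, 24]
BINARY_OP % → 24 % 24 = 0. Stack: [0]
LOAD_FAST_LOAD_FAST q,q → push 336,336. Stack: [0, 336, 336]
BINARY_OP + → 336 + 336 = 672. Stack: [0, 672]
BINARY_OP + → 0 + 672 = 672. Stack: [672]
STORE_FAST q → q=672. Stack: []
LOAD_FAST_LOAD_FAST q,b → push 672,24. Stack: [672, 24]
BINARY_OP - → 672 - 24 = 648. Stack: [648]
STORE_FAST q → q=648. Stack: []
LOAD_CONST → push 64. Stack: [64]
STORE_FAST v → v=64. Stack: []
LOAD_FAST v → push 64. Stack: [64]
RETURN_VALUE → return 64.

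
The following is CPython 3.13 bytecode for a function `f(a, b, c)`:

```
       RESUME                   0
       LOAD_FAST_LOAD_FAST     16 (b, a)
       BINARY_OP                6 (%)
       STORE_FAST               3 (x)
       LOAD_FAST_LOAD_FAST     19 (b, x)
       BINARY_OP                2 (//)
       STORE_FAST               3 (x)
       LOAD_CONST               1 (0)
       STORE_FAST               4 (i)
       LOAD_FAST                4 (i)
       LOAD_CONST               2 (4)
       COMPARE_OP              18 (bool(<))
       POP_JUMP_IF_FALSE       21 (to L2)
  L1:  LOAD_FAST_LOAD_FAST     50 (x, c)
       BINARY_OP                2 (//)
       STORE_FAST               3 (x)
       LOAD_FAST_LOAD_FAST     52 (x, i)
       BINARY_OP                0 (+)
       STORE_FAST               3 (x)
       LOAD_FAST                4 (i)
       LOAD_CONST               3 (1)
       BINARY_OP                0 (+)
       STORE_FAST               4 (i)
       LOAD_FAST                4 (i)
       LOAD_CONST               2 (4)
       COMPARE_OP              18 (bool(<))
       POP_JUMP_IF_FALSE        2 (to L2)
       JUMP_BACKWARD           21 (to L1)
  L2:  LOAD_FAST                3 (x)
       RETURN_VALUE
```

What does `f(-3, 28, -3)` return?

LOAD_FAST_LOAD_FAST b,a → push 28,-3
BINARY_OP % → 28 % -3 = -2
STORE_FAST x → x=-2
LOAD_FAST_LOAD_FAST b,x → push 28,-2
BINARY_OP // → 28 // -2 = -14
STORE_FAST x → x=-14
LOAD_CONST → push 0
STORE_FAST i → i=0
LOAD_FAST i → push 0
LOAD_CONST → push 4
COMPARE_OP bool(<) → 0 vs 4 = True
POP_JUMP_IF_FALSE → pop True; no jump
LOAD_FAST_LOAD_FAST x,c → push -14,-3
BINARY_OP // → -14 // -3 = 4
STORE_FAST x → x=4
LOAD_FAST_LOAD_FAST x,i → push 4,0
BINARY_OP + → 4 + 0 = 4
STORE_FAST x → x=4
LOAD_FAST i → push 0
LOAD_CONST → push 1
BINARY_OP + → 0 + 1 = 1
STORE_FAST i → i=1
LOAD_FAST i → push 1
LOAD_CONST → push 4
COMPARE_OP bool(<) → 1 vs 4 = True
POP_JUMP_IF_FALSE → pop True; no jump
LOAD_FAST_LOAD_FAST x,c → push 4,-3
BINARY_OP // → 4 // -3 = -2
STORE_FAST x → x=-2
LOAD_FAST_LOAD_FAST x,i → push -2,1
BINARY_OP + → -2 + 1 = -1
STORE_FAST x → x=-1
LOAD_FAST i → push 1
LOAD_CONST → push 1
BINARY_OP + → 1 + 1 = 2
STORE_FAST i → i=2
LOAD_FAST i → push 2
LOAD_CONST → push 4
COMPARE_OP bool(<) → 2 vs 4 = True
POP_JUMP_IF_FALSE → pop True; no jump
LOAD_FAST_LOAD_FAST x,c → push -1,-3
BINARY_OP // → -1 // -3 = 0
STORE_FAST x → x=0
LOAD_FAST_LOAD_FAST x,i → push 0,2
BINARY_OP + → 0 + 2 = 2
STORE_FAST x → x=2
LOAD_FAST i → push 2
LOAD_CONST → push 1
BINARY_OP + → 2 + 1 = 3
STORE_FAST i → i=3
LOAD_FAST i → push 3
LOAD_CONST → push 4
COMPARE_OP bool(<) → 3 vs 4 = True
POP_JUMP_IF_FALSE → pop True; no jump
LOAD_FAST_LOAD_FAST x,c → push 2,-3
BINARY_OP // → 2 // -3 = -1
STORE_FAST x → x=-1
LOAD_FAST_LOAD_FAST x,i → push -1,3
BINARY_OP + → -1 + 3 = 2
STORE_FAST x → x=2
LOAD_FAST i → push 3
LOAD_CONST → push 1
BINARY_OP + → 3 + 1 = 4
STORE_FAST i → i=4
LOAD_FAST i → push 4
LOAD_CONST → push 4
COMPARE_OP bool(<) → 4 vs 4 = False
POP_JUMP_IF_FALSE → pop False; jump
LOAD_FAST x → push 2
RETURN_VALUE → return 2.

2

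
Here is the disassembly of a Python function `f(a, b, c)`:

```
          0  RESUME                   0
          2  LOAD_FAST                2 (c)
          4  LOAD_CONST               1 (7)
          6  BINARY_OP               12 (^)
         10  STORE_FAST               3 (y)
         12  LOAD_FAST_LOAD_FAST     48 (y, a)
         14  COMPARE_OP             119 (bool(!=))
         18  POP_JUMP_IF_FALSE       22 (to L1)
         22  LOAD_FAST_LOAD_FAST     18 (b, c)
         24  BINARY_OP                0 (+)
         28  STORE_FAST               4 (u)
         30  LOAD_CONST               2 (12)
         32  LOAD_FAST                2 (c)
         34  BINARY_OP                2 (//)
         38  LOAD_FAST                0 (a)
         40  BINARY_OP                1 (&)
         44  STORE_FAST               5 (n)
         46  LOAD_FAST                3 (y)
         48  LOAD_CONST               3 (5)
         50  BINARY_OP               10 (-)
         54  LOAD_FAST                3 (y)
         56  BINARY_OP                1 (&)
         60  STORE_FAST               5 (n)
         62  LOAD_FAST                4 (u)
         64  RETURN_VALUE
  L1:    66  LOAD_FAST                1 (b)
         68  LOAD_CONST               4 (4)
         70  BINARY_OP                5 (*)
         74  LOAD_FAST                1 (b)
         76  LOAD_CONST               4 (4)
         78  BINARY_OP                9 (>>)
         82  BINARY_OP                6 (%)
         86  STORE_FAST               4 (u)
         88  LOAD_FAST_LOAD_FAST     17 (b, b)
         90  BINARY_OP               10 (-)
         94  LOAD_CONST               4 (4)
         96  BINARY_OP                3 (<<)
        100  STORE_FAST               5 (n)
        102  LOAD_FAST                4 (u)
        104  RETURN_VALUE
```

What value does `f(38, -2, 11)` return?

LOAD_FAST c → push 11. Stack: [11]
LOAD_CONST → push 7. Stack: [11, 7]
BINARY_OP ^ → 11 ^ 7 = 12. Stack: [12]
STORE_FAST y → y=12. Stack: []
LOAD_FAST_LOAD_FAST y,a → push 12,38. Stack: [12, 38]
COMPARE_OP bool(!=) → 12 vs 38 = True. Stack: [True]
POP_JUMP_IF_FALSE → pop True; no jump. Stack: []
LOAD_FAST_LOAD_FAST b,c → push -2,11. Stack: [-2, 11]
BINARY_OP + → -2 + 11 = 9. Stack: [9]
STORE_FAST u → u=9. Stack: []
LOAD_CONST → push 12. Stack: [12]
LOAD_FAST c → push 11. Stack: [12, 11]
BINARY_OP // → 12 // 11 = 1. Stack: [1]
LOAD_FAST a → push 38. Stack: [1, 38]
BINARY_OP & → 1 & 38 = 0. Stack: [0]
STORE_FAST n → n=0. Stack: []
LOAD_FAST y → push 12. Stack: [12]
LOAD_CONST → push 5. Stack: [12, 5]
BINARY_OP - → 12 - 5 = 7. Stack: [7]
LOAD_FAST y → push 12. Stack: [7, 12]
BINARY_OP & → 7 & 12 = 4. Stack: [4]
STORE_FAST n → n=4. Stack: []
LOAD_FAST u → push 9. Stack: [9]
RETURN_VALUE → return 9.

9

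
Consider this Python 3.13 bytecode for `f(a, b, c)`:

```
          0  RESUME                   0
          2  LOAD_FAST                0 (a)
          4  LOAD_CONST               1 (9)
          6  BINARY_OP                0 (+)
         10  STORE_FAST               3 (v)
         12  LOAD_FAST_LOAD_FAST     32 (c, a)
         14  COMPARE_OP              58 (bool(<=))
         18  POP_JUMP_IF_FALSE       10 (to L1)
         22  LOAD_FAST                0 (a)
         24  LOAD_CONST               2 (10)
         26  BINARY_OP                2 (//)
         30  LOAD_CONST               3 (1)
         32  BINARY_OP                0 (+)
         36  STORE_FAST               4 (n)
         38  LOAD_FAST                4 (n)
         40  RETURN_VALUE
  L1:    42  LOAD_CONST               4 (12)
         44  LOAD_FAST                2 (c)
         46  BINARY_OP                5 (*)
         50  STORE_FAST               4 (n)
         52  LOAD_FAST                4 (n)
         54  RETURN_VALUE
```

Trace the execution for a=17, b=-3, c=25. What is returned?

LOAD_FAST a → push 17. Stack: [17]
LOAD_CONST → push 9. Stack: [17, 9]
BINARY_OP + → 17 + 9 = 26. Stack: [26]
STORE_FAST v → v=26. Stack: []
LOAD_FAST_LOAD_FAST c,a → push 25,17. Stack: [25, 17]
COMPARE_OP bool(<=) → 25 vs 17 = False. Stack: [False]
POP_JUMP_IF_FALSE → pop False; jump. Stack: []
LOAD_CONST → push 12. Stack: [12]
LOAD_FAST c → push 25. Stack: [12, 25]
BINARY_OP * → 12 * 25 = 300. Stack: [300]
STORE_FAST n → n=300. Stack: []
LOAD_FAST n → push 300. Stack: [300]
RETURN_VALUE → return 300.

300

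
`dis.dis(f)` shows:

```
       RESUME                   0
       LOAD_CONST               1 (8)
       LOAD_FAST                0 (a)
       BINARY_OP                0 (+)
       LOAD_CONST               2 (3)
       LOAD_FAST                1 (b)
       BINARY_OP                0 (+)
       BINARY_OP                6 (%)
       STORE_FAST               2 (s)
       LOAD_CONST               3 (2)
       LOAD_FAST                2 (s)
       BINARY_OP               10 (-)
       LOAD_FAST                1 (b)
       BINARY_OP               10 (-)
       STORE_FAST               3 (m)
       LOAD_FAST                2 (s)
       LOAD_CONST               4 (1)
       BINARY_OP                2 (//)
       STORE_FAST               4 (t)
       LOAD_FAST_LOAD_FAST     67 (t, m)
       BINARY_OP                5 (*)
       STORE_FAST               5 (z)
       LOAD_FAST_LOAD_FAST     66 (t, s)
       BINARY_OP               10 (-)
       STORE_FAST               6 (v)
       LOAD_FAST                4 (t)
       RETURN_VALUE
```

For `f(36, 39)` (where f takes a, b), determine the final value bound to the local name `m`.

LOAD_CONST → push 8. Stack: [8]
LOAD_FAST a → push 36. Stack: [8, 36]
BINARY_OP + → 8 + 36 = 44. Stack: [44]
LOAD_CONST → push 3. Stack: [44, 3]
LOAD_FAST b → push 39. Stack: [44, 3, 39]
BINARY_OP + → 3 + 39 = 42. Stack: [44, 42]
BINARY_OP % → 44 % 42 = 2. Stack: [2]
STORE_FAST s → s=2. Stack: []
LOAD_CONST → push 2. Stack: [2]
LOAD_FAST s → push 2. Stack: [2, 2]
BINARY_OP - → 2 - 2 = 0. Stack: [0]
LOAD_FAST b → push 39. Stack: [0, 39]
BINARY_OP - → 0 - 39 = -39. Stack: [-39]
STORE_FAST m → m=-39. Stack: []
LOAD_FAST s → push 2. Stack: [2]
LOAD_CONST → push 1. Stack: [2, 1]
BINARY_OP // → 2 // 1 = 2. Stack: [2]
STORE_FAST t → t=2. Stack: []
LOAD_FAST_LOAD_FAST t,m → push 2,-39. Stack: [2, -39]
BINARY_OP * → 2 * -39 = -78. Stack: [-78]
STORE_FAST z → z=-78. Stack: []
LOAD_FAST_LOAD_FAST t,s → push 2,2. Stack: [2, 2]
BINARY_OP - → 2 - 2 = 0. Stack: [0]
STORE_FAST v → v=0. Stack: []
LOAD_FAST t → push 2. Stack: [2]
RETURN_VALUE → return 2.

-39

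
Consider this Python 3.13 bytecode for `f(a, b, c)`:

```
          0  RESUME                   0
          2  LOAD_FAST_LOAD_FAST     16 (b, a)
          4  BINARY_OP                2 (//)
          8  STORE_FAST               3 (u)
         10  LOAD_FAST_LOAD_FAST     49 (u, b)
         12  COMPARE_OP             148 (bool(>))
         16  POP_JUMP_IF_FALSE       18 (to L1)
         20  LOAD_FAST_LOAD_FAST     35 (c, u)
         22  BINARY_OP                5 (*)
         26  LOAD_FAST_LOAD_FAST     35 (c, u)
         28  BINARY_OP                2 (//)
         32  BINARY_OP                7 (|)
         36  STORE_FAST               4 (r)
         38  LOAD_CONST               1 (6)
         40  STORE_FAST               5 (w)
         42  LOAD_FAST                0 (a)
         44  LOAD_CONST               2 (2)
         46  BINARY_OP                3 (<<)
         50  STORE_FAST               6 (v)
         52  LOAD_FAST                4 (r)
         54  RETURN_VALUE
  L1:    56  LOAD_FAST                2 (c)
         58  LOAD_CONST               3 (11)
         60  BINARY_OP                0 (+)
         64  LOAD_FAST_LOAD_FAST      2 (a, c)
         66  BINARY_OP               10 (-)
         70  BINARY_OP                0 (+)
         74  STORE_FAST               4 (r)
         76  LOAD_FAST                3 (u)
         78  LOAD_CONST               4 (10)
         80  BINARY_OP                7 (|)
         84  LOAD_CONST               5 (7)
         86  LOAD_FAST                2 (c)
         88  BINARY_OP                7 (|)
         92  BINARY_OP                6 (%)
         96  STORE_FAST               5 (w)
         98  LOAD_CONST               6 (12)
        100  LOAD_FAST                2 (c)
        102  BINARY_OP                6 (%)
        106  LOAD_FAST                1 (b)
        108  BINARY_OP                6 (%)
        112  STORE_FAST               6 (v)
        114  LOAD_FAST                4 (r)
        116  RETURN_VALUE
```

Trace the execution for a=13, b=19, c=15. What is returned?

LOAD_FAST_LOAD_FAST b,a → push 19,13. Stack: [19, 13]
BINARY_OP // → 19 // 13 = 1. Stack: [1]
STORE_FAST u → u=1. Stack: []
LOAD_FAST_LOAD_FAST u,b → push 1,19. Stack: [1, 19]
COMPARE_OP bool(>) → 1 vs 19 = False. Stack: [False]
POP_JUMP_IF_FALSE → pop False; jump. Stack: []
LOAD_FAST c → push 15. Stack: [15]
LOAD_CONST → push 11. Stack: [15, 11]
BINARY_OP + → 15 + 11 = 26. Stack: [26]
LOAD_FAST_LOAD_FAST a,c → push 13,15. Stack: [26, 13, 15]
BINARY_OP - → 13 - 15 = -2. Stack: [26, -2]
BINARY_OP + → 26 + -2 = 24. Stack: [24]
STORE_FAST r → r=24. Stack: []
LOAD_FAST u → push 1. Stack: [1]
LOAD_CONST → push 10. Stack: [1, 10]
BINARY_OP | → 1 | 10 = 11. Stack: [11]
LOAD_CONST → push 7. Stack: [11, 7]
LOAD_FAST c → push 15. Stack: [11, 7, 15]
BINARY_OP | → 7 | 15 = 15. Stack: [11, 15]
BINARY_OP % → 11 % 15 = 11. Stack: [11]
STORE_FAST w → w=11. Stack: []
LOAD_CONST → push 12. Stack: [12]
LOAD_FAST c → push 15. Stack: [12, 15]
BINARY_OP % → 12 % 15 = 12. Stack: [12]
LOAD_FAST b → push 19. Stack: [12, 19]
BINARY_OP % → 12 % 19 = 12. Stack: [12]
STORE_FAST v → v=12. Stack: []
LOAD_FAST r → push 24. Stack: [24]
RETURN_VALUE → return 24.

24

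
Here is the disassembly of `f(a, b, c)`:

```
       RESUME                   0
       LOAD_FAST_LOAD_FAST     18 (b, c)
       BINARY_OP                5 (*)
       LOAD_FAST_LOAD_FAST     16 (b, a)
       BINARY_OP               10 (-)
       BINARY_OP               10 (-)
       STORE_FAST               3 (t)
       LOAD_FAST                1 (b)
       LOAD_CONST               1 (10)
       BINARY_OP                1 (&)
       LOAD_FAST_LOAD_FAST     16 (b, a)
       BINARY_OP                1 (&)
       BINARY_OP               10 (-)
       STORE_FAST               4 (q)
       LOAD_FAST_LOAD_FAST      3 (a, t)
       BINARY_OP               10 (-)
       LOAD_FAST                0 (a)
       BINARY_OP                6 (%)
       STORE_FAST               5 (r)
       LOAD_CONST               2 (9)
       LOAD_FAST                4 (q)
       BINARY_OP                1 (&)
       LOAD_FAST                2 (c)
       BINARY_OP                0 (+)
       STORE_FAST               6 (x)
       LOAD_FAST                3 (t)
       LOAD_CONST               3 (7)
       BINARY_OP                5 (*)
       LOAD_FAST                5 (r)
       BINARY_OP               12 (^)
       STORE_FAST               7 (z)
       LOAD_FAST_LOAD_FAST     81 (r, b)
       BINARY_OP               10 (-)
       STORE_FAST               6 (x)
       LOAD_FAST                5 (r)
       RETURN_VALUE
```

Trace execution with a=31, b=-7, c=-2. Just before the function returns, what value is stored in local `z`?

LOAD_FAST_LOAD_FAST b,c → push -7,-2. Stack: [-7, -2]
BINARY_OP * → -7 * -2 = 14. Stack: [14]
LOAD_FAST_LOAD_FAST b,a → push -7,31. Stack: [14, -7, 31]
BINARY_OP - → -7 - 31 = -38. Stack: [14, -38]
BINARY_OP - → 14 - -38 = 52. Stack: [52]
STORE_FAST t → t=52. Stack: []
LOAD_FAST b → push -7. Stack: [-7]
LOAD_CONST → push 10. Stack: [-7, 10]
BINARY_OP & → -7 & 10 = 8. Stack: [8]
LOAD_FAST_LOAD_FAST b,a → push -7,31. Stack: [8, -7, 31]
BINARY_OP & → -7 & 31 = 25. Stack: [8, 25]
BINARY_OP - → 8 - 25 = -17. Stack: [-17]
STORE_FAST q → q=-17. Stack: []
LOAD_FAST_LOAD_FAST a,t → push 31,52. Stack: [31, 52]
BINARY_OP - → 31 - 52 = -21. Stack: [-21]
LOAD_FAST a → push 31. Stack: [-21, 31]
BINARY_OP % → -21 % 31 = 10. Stack: [10]
STORE_FAST r → r=10. Stack: []
LOAD_CONST → push 9. Stack: [9]
LOAD_FAST q → push -17. Stack: [9, -17]
BINARY_OP & → 9 & -17 = 9. Stack: [9]
LOAD_FAST c → push -2. Stack: [9, -2]
BINARY_OP + → 9 + -2 = 7. Stack: [7]
STORE_FAST x → x=7. Stack: []
LOAD_FAST t → push 52. Stack: [52]
LOAD_CONST → push 7. Stack: [52, 7]
BINARY_OP * → 52 * 7 = 364. Stack: [364]
LOAD_FAST r → push 10. Stack: [364, 10]
BINARY_OP ^ → 364 ^ 10 = 358. Stack: [358]
STORE_FAST z → z=358. Stack: []
LOAD_FAST_LOAD_FAST r,b → push 10,-7. Stack: [10, -7]
BINARY_OP - → 10 - -7 = 17. Stack: [17]
STORE_FAST x → x=17. Stack: []
LOAD_FAST r → push 10. Stack: [10]
RETURN_VALUE → return 10.

358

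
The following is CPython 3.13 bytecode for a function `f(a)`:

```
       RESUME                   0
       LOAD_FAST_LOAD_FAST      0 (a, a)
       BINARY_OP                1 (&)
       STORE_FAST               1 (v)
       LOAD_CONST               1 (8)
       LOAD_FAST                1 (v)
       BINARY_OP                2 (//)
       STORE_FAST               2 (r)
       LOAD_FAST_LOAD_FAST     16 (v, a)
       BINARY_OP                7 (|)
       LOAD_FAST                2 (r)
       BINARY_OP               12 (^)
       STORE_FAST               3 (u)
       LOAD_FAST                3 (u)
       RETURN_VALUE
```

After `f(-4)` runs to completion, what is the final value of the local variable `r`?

LOAD_FAST_LOAD_FAST a,a → push -4,-4. Stack: [-4, -4]
BINARY_OP & → -4 & -4 = -4. Stack: [-4]
STORE_FAST v → v=-4. Stack: []
LOAD_CONST → push 8. Stack: [8]
LOAD_FAST v → push -4. Stack: [8, -4]
BINARY_OP // → 8 // -4 = -2. Stack: [-2]
STORE_FAST r → r=-2. Stack: []
LOAD_FAST_LOAD_FAST v,a → push -4,-4. Stack: [-4, -4]
BINARY_OP | → -4 | -4 = -4. Stack: [-4]
LOAD_FAST r → push -2. Stack: [-4, -2]
BINARY_OP ^ → -4 ^ -2 = 2. Stack: [2]
STORE_FAST u → u=2. Stack: []
LOAD_FAST u → push 2. Stack: [2]
RETURN_VALUE → return 2.

-2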